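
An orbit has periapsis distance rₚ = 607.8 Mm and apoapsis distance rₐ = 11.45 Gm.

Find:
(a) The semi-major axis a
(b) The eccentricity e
rₚ = 607.8 Mm = 6.078 × 10^8 m
rₐ = 11.45 Gm = 1.145 × 10^10 m
(a) a = (rₚ + rₐ)/2 = 6.0289 × 10^9 m ≈ 6.029 Gm
(b) e = (rₐ − rₚ)/(rₐ + rₚ) = (1.08422 × 10^10) / (1.20578 × 10^10) = 0.899186

Final answer:
(a) a = 6.029 Gm
(b) e = 0.8992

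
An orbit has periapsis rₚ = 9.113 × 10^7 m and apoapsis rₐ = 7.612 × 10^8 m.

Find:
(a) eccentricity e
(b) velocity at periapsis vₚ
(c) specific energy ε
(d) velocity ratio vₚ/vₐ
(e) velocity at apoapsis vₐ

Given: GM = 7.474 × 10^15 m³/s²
rₚ = 9.113 × 10^7 m
rₐ = 7.612 × 10^8 m
GM = 7.474 × 10^15 m³/s²
a = (rₚ + rₐ)/2 = 4.26165 × 10^8 m
e = (rₐ − rₚ)/(rₐ + rₚ) = (6.7007 × 10^8) / (8.5233 × 10^8) = 0.786163
(a) e = 0.786163 ≈ 0.7862
(b) vₚ² = GM (2/rₚ − 1/a) = 7.474 × 10^15 × (2.19467 × 10^-8 − 2.34651 × 10^-9) = 1.46492 × 10^8 m²/s²;  vₚ = 12103.4 m/s ≈ 12.1 km/s
(c) 2a = 8.5233 × 10^8 m;  ε = −GM/(2a) = -8.7689 × 10^6 J/kg ≈ -8.769 MJ/kg
(d) vₚ/vₐ = rₐ/rₚ (angular momentum) = (7.612 × 10^8) / (9.113 × 10^7) = 8.3529 ≈ 8.353
(e) vₐ² = GM (2/rₐ − 1/a) = 7.474 × 10^15 × (2.62743 × 10^-9 − 2.34651 × 10^-9) = 2.09961 × 10^6 m²/s²;  vₐ = 1449 m/s ≈ 1.449 km/s

Final answer:
(a) eccentricity e = 0.7862
(b) velocity at periapsis vₚ = 12.1 km/s
(c) specific energy ε = -8.769 MJ/kg
(d) velocity ratio vₚ/vₐ = 8.353
(e) velocity at apoapsis vₐ = 1.449 km/s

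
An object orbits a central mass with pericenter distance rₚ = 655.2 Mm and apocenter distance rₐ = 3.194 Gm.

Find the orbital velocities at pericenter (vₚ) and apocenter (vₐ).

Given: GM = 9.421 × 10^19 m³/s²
rₚ = 655.2 Mm = 6.552 × 10^8 m
rₐ = 3.194 Gm = 3.194 × 10^9 m
GM = 9.421 × 10^19 m³/s²
a = (rₚ + rₐ)/2 = 1.9246 × 10^9 m
Vis-viva: v² = GM (2/r − 1/a)
vₚ² = 9.421 × 10^19 × (3.0525 × 10^-9 − 5.19588 × 10^-10) = 2.38626 × 10^11 m²/s²
vₚ = 488493 m/s ≈ 488.5 km/s
vₐ² = 9.421 × 10^19 × (6.26174 × 10^-10 − 5.19588 × 10^-10) = 1.00414 × 10^10 m²/s²
vₐ = 100207 m/s ≈ 100.2 km/s

Final answer: vₚ = 488.5 km/s, vₐ = 100.2 km/s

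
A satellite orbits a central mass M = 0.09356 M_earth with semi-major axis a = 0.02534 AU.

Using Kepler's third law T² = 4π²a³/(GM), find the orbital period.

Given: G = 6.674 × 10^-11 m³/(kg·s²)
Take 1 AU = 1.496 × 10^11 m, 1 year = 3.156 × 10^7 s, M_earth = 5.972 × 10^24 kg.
M = 0.09356 M_earth = 5.5874 × 10^23 kg
GM = G × M = 6.674 × 10^-11 × 5.5874 × 10^23 = 3.72903 × 10^13 m³/s²
a = 0.02534 AU = 3.79086 × 10^9 m
a³ = 5.44772 × 10^28 m³
T = 2π √(a³/GM) = 2π √((5.44772 × 10^28) / (3.72903 × 10^13)) = 2π × 3.82216 × 10^7 s
T = 2.40154 × 10^8 s ≈ 7.609 years

Final answer: 7.609 years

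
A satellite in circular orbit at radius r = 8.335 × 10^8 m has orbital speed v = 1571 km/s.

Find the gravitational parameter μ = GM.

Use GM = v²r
r = 8.335 × 10^8 m
v = 1571 km/s = 1.571 × 10^6 m/s
v² = 2.46804 × 10^12 m²/s²
GM = v²r = 2.46804 × 10^12 × 8.335 × 10^8 = 2.05711 × 10^21 m³/s²
GM ≈ 2.057 × 10^21 m³/s²

Final answer: GM = 2.057 × 10^21 m³/s²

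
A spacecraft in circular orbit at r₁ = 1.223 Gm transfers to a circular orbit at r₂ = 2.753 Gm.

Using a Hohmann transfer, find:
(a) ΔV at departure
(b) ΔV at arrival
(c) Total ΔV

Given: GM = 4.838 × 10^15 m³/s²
r₁ = 1.223 Gm = 1.223 × 10^9 m
r₂ = 2.753 Gm = 2.753 × 10^9 m
GM = 4.838 × 10^15 m³/s²
Transfer ellipse: a_t = (r₁ + r₂)/2 = 1.988 × 10^9 m
Circular speed at r₁: v₁ = √(GM/r₁) = 1988.93 m/s
Transfer speed at r₁ (periapsis): v₁ₜ = √(GM(2/r₁ − 1/a_t)) = 2340.53 m/s
(a) ΔV₁ = v₁ₜ − v₁ = 351.601 m/s ≈ 351.6 m/s
Circular speed at r₂: v₂ = √(GM/r₂) = 1325.65 m/s
Transfer speed at r₂ (apoapsis): v₂ₜ = √(GM(2/r₂ − 1/a_t)) = 1039.76 m/s
(b) ΔV₂ = v₂ − v₂ₜ = 285.889 m/s ≈ 285.9 m/s
(c) ΔV_total = ΔV₁ + ΔV₂ = 637.49 m/s ≈ 637.5 m/s

Final answer:
(a) ΔV₁ = 351.6 m/s
(b) ΔV₂ = 285.9 m/s
(c) ΔV_total = 637.5 m/s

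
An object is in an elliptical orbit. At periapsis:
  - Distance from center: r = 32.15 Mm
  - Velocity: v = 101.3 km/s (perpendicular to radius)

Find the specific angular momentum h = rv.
r = 32.15 Mm = 3.215 × 10^7 m
v = 101.3 km/s = 101300 m/s
h = rv = 3.215 × 10^7 × 101300 = 3.2568 × 10^12 m²/s ≈ 3.257 × 10^12 m²/s

Final answer: h = 3.257 × 10^12 m²/s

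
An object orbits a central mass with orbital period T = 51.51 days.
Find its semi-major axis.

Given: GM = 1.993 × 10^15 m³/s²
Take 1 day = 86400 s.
T = 51.51 days = 4.45046 × 10^6 s
GM = 1.993 × 10^15 m³/s²
Kepler's third law: a³ = GM T² / (4π²)
T² = 1.98066 × 10^13 s²
a³ = (1.993 × 10^15) × (1.98066 × 10^13) / (4π²) = 9.99904 × 10^26 m³
a = (a³)^(1/3) = 9.99968 × 10^8 m ≈ 1000 Mm

Final answer: 1000 Mm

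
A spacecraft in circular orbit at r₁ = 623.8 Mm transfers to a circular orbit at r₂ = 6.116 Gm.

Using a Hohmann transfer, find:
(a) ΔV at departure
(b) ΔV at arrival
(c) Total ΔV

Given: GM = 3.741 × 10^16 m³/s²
r₁ = 623.8 Mm = 6.238 × 10^8 m
r₂ = 6.116 Gm = 6.116 × 10^9 m
GM = 3.741 × 10^16 m³/s²
Transfer ellipse: a_t = (r₁ + r₂)/2 = 3.3699 × 10^9 m
Circular speed at r₁: v₁ = √(GM/r₁) = 7744.1 m/s
Transfer speed at r₁ (periapsis): v₁ₜ = √(GM(2/r₁ − 1/a_t)) = 10432.7 m/s
(a) ΔV₁ = v₁ₜ − v₁ = 2688.59 m/s ≈ 2.689 km/s
Circular speed at r₂: v₂ = √(GM/r₂) = 2473.2 m/s
Transfer speed at r₂ (apoapsis): v₂ₜ = √(GM(2/r₂ − 1/a_t)) = 1064.08 m/s
(b) ΔV₂ = v₂ − v₂ₜ = 1409.12 m/s ≈ 1.409 km/s
(c) ΔV_total = ΔV₁ + ΔV₂ = 4097.71 m/s ≈ 4.098 km/s

Final answer:
(a) ΔV₁ = 2.689 km/s
(b) ΔV₂ = 1.409 km/s
(c) ΔV_total = 4.098 km/s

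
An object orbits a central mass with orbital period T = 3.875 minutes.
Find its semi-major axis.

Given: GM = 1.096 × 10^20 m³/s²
T = 3.875 minutes = 232.5 s
GM = 1.096 × 10^20 m³/s²
Kepler's third law: a³ = GM T² / (4π²)
T² = 54056.2 s²
a³ = (1.096 × 10^20) × 54056.2 / (4π²) = 1.50071 × 10^23 m³
a = (a³)^(1/3) = 5.31413 × 10^7 m ≈ 53.14 Mm

Final answer: 53.14 Mm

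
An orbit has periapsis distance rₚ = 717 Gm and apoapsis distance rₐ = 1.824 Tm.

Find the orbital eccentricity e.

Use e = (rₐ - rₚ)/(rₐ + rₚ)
rₚ = 717 Gm = 7.17 × 10^11 m
rₐ = 1.824 Tm = 1.824 × 10^12 m
rₐ − rₚ = 1.107 × 10^12 m
rₐ + rₚ = 2.541 × 10^12 m
e = (rₐ − rₚ)/(rₐ + rₚ) = 0.435655

Final answer: e = 0.4357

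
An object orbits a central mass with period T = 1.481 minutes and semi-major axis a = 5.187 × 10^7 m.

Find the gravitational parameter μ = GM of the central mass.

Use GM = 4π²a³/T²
T = 1.481 minutes = 88.86 s
a = 5.187 × 10^7 m
a³ = 1.39556 × 10^23 m³
T² = 7896.1 s²
GM = 4π² × (1.39556 × 10^23) / 7896.1 = 6.97744 × 10^20 m³/s²
GM ≈ 6.977 × 10^20 m³/s²

Final answer: GM = 6.977 × 10^20 m³/s²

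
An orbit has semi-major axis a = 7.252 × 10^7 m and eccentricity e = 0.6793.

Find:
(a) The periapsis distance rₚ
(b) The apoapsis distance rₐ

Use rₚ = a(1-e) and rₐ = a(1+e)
a = 7.252 × 10^7 m
e = 0.6793:  1 − e = 0.3207,  1 + e = 1.6793
(a) rₚ = a(1 − e) = 7.252 × 10^7 m × 0.3207 = 2.32572 × 10^7 m ≈ 2.326 × 10^7 m
(b) rₐ = a(1 + e) = 7.252 × 10^7 m × 1.6793 = 1.21783 × 10^8 m ≈ 1.218 × 10^8 m

Final answer:
(a) rₚ = 2.326 × 10^7 m
(b) rₐ = 1.218 × 10^8 m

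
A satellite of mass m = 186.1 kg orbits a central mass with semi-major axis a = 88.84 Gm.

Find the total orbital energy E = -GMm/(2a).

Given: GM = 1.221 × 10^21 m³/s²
a = 88.84 Gm = 8.884 × 10^10 m
GM = 1.221 × 10^21 m³/s²
2a = 1.7768 × 10^11 m
GMm = 1.221 × 10^21 × 186.1 = 2.27228 × 10^23 m³·kg/s²
E = −GMm/(2a) = -1.27886 × 10^12 J ≈ -1.279 TJ

Final answer: -1.279 TJ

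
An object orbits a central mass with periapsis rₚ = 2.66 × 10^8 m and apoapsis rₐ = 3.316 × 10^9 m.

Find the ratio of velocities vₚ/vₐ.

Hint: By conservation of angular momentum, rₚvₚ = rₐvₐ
rₚ = 2.66 × 10^8 m
rₐ = 3.316 × 10^9 m
rₚvₚ = rₐvₐ  ⇒  vₚ/vₐ = rₐ/rₚ
vₚ/vₐ = (3.316 × 10^9) / (2.66 × 10^8) = 12.4662

Final answer: vₚ/vₐ = 12.47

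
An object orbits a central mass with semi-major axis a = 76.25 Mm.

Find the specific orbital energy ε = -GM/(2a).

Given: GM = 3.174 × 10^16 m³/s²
a = 76.25 Mm = 7.625 × 10^7 m
GM = 3.174 × 10^16 m³/s²
2a = 1.525 × 10^8 m
ε = −GM/(2a) = -2.08131 × 10^8 J/kg ≈ -208.1 MJ/kg

Final answer: -208.1 MJ/kg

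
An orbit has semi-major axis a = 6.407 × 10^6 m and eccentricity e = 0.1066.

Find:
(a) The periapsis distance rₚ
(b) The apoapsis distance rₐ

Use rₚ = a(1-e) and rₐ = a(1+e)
a = 6.407 × 10^6 m
e = 0.1066:  1 − e = 0.8934,  1 + e = 1.1066
(a) rₚ = a(1 − e) = 6.407 × 10^6 m × 0.8934 = 5.72401 × 10^6 m ≈ 5.724 × 10^6 m
(b) rₐ = a(1 + e) = 6.407 × 10^6 m × 1.1066 = 7.08999 × 10^6 m ≈ 7.09 × 10^6 m

Final answer:
(a) rₚ = 5.724 × 10^6 m
(b) rₐ = 7.09 × 10^6 m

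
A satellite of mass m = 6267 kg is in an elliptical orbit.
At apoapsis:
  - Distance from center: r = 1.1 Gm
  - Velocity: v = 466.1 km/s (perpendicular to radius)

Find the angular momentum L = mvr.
r = 1.1 Gm = 1.1 × 10^9 m
v = 466.1 km/s = 466100 m/s
vr = 466100 × 1.1 × 10^9 = 5.1271 × 10^14 m²/s
L = m × vr = 6267 × 5.1271 × 10^14 = 3.21315 × 10^18 kg·m²/s ≈ 3.213 × 10^18 kg·m²/s

Final answer: L = 3.213 × 10^18 kg·m²/s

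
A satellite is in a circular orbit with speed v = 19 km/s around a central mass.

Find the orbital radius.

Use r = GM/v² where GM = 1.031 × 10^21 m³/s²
v = 19 km/s = 19000 m/s
GM = 1.031 × 10^21 m³/s²
v² = 3.61 × 10^8 m²/s²
r = GM/v² = (1.031 × 10^21) / (3.61 × 10^8) = 2.85596 × 10^12 m ≈ 2.856 Tm

Final answer: 2.856 Tm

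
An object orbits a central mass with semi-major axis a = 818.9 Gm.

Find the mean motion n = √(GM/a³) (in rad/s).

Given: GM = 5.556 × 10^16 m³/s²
a = 818.9 Gm = 8.189 × 10^11 m
GM = 5.556 × 10^16 m³/s²
a³ = 5.49152 × 10^35 m³
GM/a³ = (5.556 × 10^16) / (5.49152 × 10^35) = 1.01174 × 10^-19 s⁻²
n = √(GM/a³) = 3.18079 × 10^-10 rad/s ≈ 3.181 × 10^-10 rad/s

Final answer: n = 3.181 × 10^-10 rad/s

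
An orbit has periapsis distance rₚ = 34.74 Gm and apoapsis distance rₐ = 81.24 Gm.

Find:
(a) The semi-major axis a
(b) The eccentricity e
rₚ = 34.74 Gm = 3.474 × 10^10 m
rₐ = 81.24 Gm = 8.124 × 10^10 m
(a) a = (rₚ + rₐ)/2 = 5.799 × 10^10 m ≈ 57.99 Gm
(b) e = (rₐ − rₚ)/(rₐ + rₚ) = (4.65 × 10^10) / (1.1598 × 10^11) = 0.400931

Final answer:
(a) a = 57.99 Gm
(b) e = 0.4009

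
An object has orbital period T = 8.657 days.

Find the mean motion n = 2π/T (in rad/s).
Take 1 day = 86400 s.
T = 8.657 days = 747965 s
n = 2π / 747965 s = 8.40038 × 10^-6 rad/s ≈ 8.4 × 10^-6 rad/s

Final answer: n = 8.4 × 10^-6 rad/s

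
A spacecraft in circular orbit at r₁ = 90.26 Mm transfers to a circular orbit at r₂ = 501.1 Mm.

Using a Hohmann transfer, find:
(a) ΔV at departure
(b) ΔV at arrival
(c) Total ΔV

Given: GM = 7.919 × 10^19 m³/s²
r₁ = 90.26 Mm = 9.026 × 10^7 m
r₂ = 501.1 Mm = 5.011 × 10^8 m
GM = 7.919 × 10^19 m³/s²
Transfer ellipse: a_t = (r₁ + r₂)/2 = 2.9568 × 10^8 m
Circular speed at r₁: v₁ = √(GM/r₁) = 936672 m/s
Transfer speed at r₁ (periapsis): v₁ₜ = √(GM(2/r₁ − 1/a_t)) = 1.21938 × 10^6 m/s
(a) ΔV₁ = v₁ₜ − v₁ = 282707 m/s ≈ 282.7 km/s
Circular speed at r₂: v₂ = √(GM/r₂) = 397533 m/s
Transfer speed at r₂ (apoapsis): v₂ₜ = √(GM(2/r₂ − 1/a_t)) = 219639 m/s
(b) ΔV₂ = v₂ − v₂ₜ = 177894 m/s ≈ 177.9 km/s
(c) ΔV_total = ΔV₁ + ΔV₂ = 460601 m/s ≈ 460.6 km/s

Final answer:
(a) ΔV₁ = 282.7 km/s
(b) ΔV₂ = 177.9 km/s
(c) ΔV_total = 460.6 km/s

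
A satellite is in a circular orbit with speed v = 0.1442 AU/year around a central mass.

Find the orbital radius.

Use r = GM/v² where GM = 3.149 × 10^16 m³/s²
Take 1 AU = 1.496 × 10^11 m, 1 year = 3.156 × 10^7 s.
v = 0.1442 AU/year = 683.534 m/s
GM = 3.149 × 10^16 m³/s²
v² = 467218 m²/s²
r = GM/v² = (3.149 × 10^16) / 467218 = 6.73989 × 10^10 m ≈ 0.4505 AU

Final answer: 0.4505 AU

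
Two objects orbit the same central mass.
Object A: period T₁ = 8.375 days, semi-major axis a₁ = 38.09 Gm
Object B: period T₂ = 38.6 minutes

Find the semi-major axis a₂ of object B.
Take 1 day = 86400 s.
T₁ = 8.375 days = 723600 s
T₂ = 38.6 minutes = 2316 s
a₁ = 38.09 Gm = 3.809 × 10^10 m
Kepler's third law: (T₂/T₁)² = (a₂/a₁)³  ⇒  a₂ = a₁ (T₂/T₁)^(2/3)
T₂/T₁ = 0.00320066
(T₂/T₁)^(2/3) = 0.0217183
a₂ = 3.809 × 10^10 m × 0.0217183 = 8.27252 × 10^8 m ≈ 827.3 Mm

Final answer: a₂ = 827.3 Mm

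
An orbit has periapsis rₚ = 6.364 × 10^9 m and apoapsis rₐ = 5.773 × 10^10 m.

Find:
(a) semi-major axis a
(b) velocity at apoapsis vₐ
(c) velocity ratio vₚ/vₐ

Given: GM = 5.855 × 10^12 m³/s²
rₚ = 6.364 × 10^9 m
rₐ = 5.773 × 10^10 m
GM = 5.855 × 10^12 m³/s²
a = (rₚ + rₐ)/2 = 3.2047 × 10^10 m
e = (rₐ − rₚ)/(rₐ + rₚ) = (5.1366 × 10^10) / (6.4094 × 10^10) = 0.801417
(a) a = 3.2047 × 10^10 m ≈ 3.205 × 10^10 m
(b) vₐ² = GM (2/rₐ − 1/a) = 5.855 × 10^12 × (3.4644 × 10^-11 − 3.12042 × 10^-11) = 20.1404 m²/s²;  vₐ = 4.48781 m/s ≈ 4.488 m/s
(c) vₚ/vₐ = rₐ/rₚ (angular momentum) = (5.773 × 10^10) / (6.364 × 10^9) = 9.07134 ≈ 9.071

Final answer:
(a) semi-major axis a = 3.205 × 10^10 m
(b) velocity at apoapsis vₐ = 4.488 m/s
(c) velocity ratio vₚ/vₐ = 9.071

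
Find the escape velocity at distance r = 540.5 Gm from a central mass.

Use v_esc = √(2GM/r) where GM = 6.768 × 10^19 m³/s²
r = 540.5 Gm = 5.405 × 10^11 m
GM = 6.768 × 10^19 m³/s²
2GM/r = 2 × (6.768 × 10^19) / (5.405 × 10^11) = 2.50435 × 10^8 m²/s²
v_esc = √(2GM/r) = 15825.1 m/s ≈ 15.83 km/s

Final answer: 15.83 km/s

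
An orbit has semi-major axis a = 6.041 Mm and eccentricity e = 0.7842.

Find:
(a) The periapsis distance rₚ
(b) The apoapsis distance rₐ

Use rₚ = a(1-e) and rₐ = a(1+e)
a = 6.041 Mm = 6.041 × 10^6 m
e = 0.7842:  1 − e = 0.2158,  1 + e = 1.7842
(a) rₚ = a(1 − e) = 6.041 × 10^6 m × 0.2158 = 1.30365 × 10^6 m ≈ 1.304 Mm
(b) rₐ = a(1 + e) = 6.041 × 10^6 m × 1.7842 = 1.07784 × 10^7 m ≈ 10.78 Mm

Final answer:
(a) rₚ = 1.304 Mm
(b) rₐ = 10.78 Mm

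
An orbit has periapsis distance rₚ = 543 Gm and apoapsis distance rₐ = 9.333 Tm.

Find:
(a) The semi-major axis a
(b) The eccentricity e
rₚ = 543 Gm = 5.43 × 10^11 m
rₐ = 9.333 Tm = 9.333 × 10^12 m
(a) a = (rₚ + rₐ)/2 = 4.938 × 10^12 m ≈ 4.938 Tm
(b) e = (rₐ − rₚ)/(rₐ + rₚ) = (8.79 × 10^12) / (9.876 × 10^12) = 0.890036

Final answer:
(a) a = 4.938 Tm
(b) e = 0.89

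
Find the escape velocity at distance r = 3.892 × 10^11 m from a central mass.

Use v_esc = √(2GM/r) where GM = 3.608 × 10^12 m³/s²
r = 3.892 × 10^11 m
GM = 3.608 × 10^12 m³/s²
2GM/r = 2 × (3.608 × 10^12) / (3.892 × 10^11) = 18.5406 m²/s²
v_esc = √(2GM/r) = 4.30588 m/s ≈ 4.306 m/s

Final answer: 4.306 m/s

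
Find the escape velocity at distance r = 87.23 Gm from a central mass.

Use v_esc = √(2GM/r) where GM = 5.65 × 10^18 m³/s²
r = 87.23 Gm = 8.723 × 10^10 m
GM = 5.65 × 10^18 m³/s²
2GM/r = 2 × (5.65 × 10^18) / (8.723 × 10^10) = 1.29543 × 10^8 m²/s²
v_esc = √(2GM/r) = 11381.7 m/s ≈ 11.38 km/s

Final answer: 11.38 km/s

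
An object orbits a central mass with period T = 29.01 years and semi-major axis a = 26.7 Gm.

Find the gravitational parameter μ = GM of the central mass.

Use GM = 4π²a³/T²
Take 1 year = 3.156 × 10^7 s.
T = 29.01 years = 9.15556 × 10^8 s
a = 26.7 Gm = 2.67 × 10^10 m
a³ = 1.90342 × 10^31 m³
T² = 8.38242 × 10^17 s²
GM = 4π² × (1.90342 × 10^31) / (8.38242 × 10^17) = 8.96446 × 10^14 m³/s²
GM ≈ 8.964 × 10^14 m³/s²

Final answer: GM = 8.964 × 10^14 m³/s²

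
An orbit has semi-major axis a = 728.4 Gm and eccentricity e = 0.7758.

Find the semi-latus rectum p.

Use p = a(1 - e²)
a = 728.4 Gm = 7.284 × 10^11 m
e = 0.7758,  e² = 0.601866,  1 − e² = 0.398134
p = a(1 − e²) = 7.284 × 10^11 m × 0.398134 = 2.90001 × 10^11 m ≈ 290 Gm

Final answer: p = 290 Gm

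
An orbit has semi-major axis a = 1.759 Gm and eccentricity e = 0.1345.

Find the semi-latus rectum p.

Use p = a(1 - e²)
a = 1.759 Gm = 1.759 × 10^9 m
e = 0.1345,  e² = 0.0180903,  1 − e² = 0.98191
p = a(1 − e²) = 1.759 × 10^9 m × 0.98191 = 1.72718 × 10^9 m ≈ 1.727 Gm

Final answer: p = 1.727 Gm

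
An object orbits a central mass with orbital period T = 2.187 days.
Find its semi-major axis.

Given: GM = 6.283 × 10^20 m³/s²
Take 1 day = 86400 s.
T = 2.187 days = 188957 s
GM = 6.283 × 10^20 m³/s²
Kepler's third law: a³ = GM T² / (4π²)
T² = 3.57047 × 10^10 s²
a³ = (6.283 × 10^20) × (3.57047 × 10^10) / (4π²) = 5.68241 × 10^29 m³
a = (a³)^(1/3) = 8.28281 × 10^9 m ≈ 8.283 Gm

Final answer: 8.283 Gm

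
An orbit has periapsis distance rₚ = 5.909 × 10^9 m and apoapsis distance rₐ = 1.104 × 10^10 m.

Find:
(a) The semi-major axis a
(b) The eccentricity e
rₚ = 5.909 × 10^9 m
rₐ = 1.104 × 10^10 m
(a) a = (rₚ + rₐ)/2 = 8.4745 × 10^9 m ≈ 8.475 × 10^9 m
(b) e = (rₐ − rₚ)/(rₐ + rₚ) = (5.131 × 10^9) / (1.6949 × 10^10) = 0.302732

Final answer:
(a) a = 8.475 × 10^9 m
(b) e = 0.3027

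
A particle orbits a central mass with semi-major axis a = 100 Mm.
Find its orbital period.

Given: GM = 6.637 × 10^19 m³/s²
a = 100 Mm = 1 × 10^8 m
GM = 6.637 × 10^19 m³/s²
a³ = 1 × 10^24 m³
T = 2π √(a³/GM) = 2π √((1 × 10^24) / (6.637 × 10^19)) = 2π × 122.748 s
T = 771.248 s ≈ 12.85 minutes

Final answer: 12.85 minutes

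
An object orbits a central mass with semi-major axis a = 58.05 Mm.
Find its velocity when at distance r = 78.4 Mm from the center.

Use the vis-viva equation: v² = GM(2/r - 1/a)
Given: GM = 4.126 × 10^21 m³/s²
a = 58.05 Mm = 5.805 × 10^7 m
r = 78.4 Mm = 7.84 × 10^7 m
GM = 4.126 × 10^21 m³/s²
2/r − 1/a = 2.55102 × 10^-8 − 1.72265 × 10^-8 = 8.28368 × 10^-9 m⁻¹
v² = GM (2/r − 1/a) = 3.41784 × 10^13 m²/s²
v = 5.84623 × 10^6 m/s ≈ 5846 km/s

Final answer: 5846 km/s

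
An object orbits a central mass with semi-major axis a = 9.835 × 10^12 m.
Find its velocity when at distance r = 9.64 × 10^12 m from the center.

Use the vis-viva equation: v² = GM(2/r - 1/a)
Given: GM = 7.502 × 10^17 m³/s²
a = 9.835 × 10^12 m
r = 9.64 × 10^12 m
GM = 7.502 × 10^17 m³/s²
2/r − 1/a = 2.07469 × 10^-13 − 1.01678 × 10^-13 = 1.05791 × 10^-13 m⁻¹
v² = GM (2/r − 1/a) = 79364.6 m²/s²
v = 281.717 m/s ≈ 281.7 m/s

Final answer: 281.7 m/s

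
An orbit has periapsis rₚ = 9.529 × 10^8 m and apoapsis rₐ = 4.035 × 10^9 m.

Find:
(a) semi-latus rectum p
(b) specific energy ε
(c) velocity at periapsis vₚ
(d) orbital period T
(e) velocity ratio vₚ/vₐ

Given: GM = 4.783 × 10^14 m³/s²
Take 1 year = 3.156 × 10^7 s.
rₚ = 9.529 × 10^8 m
rₐ = 4.035 × 10^9 m
GM = 4.783 × 10^14 m³/s²
a = (rₚ + rₐ)/2 = 2.49395 × 10^9 m
e = (rₐ − rₚ)/(rₐ + rₚ) = (3.0821 × 10^9) / (4.9879 × 10^9) = 0.617915
(a) 1 − e² = 0.618181;  p = a(1 − e²) = 2.49395 × 10^9 × 0.618181 = 1.54171 × 10^9 m ≈ 1.542 × 10^9 m
(b) 2a = 4.9879 × 10^9 m;  ε = −GM/(2a) = -95892.1 J/kg ≈ -95.89 kJ/kg
(c) vₚ² = GM (2/rₚ − 1/a) = 4.783 × 10^14 × (2.09886 × 10^-9 − 4.0097 × 10^-10) = 812099 m²/s²;  vₚ = 901.165 m/s ≈ 901.2 m/s
(d) a³ = 1.55118 × 10^28 m³;  T = 2π √(a³/GM) = 2π × 5.69484 × 10^6 s = 3.57817 × 10^7 s ≈ 1.134 years
(e) vₚ/vₐ = rₐ/rₚ (angular momentum) = (4.035 × 10^9) / (9.529 × 10^8) = 4.23444 ≈ 4.234

Final answer:
(a) semi-latus rectum p = 1.542 × 10^9 m
(b) specific energy ε = -95.89 kJ/kg
(c) velocity at periapsis vₚ = 901.2 m/s
(d) orbital period T = 1.134 years
(e) velocity ratio vₚ/vₐ = 4.234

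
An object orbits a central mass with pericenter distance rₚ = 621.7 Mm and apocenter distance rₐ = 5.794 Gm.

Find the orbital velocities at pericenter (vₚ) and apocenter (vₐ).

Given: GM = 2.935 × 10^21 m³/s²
rₚ = 621.7 Mm = 6.217 × 10^8 m
rₐ = 5.794 Gm = 5.794 × 10^9 m
GM = 2.935 × 10^21 m³/s²
a = (rₚ + rₐ)/2 = 3.20785 × 10^9 m
Vis-viva: v² = GM (2/r − 1/a)
vₚ² = 2.935 × 10^21 × (3.21699 × 10^-9 − 3.11735 × 10^-10) = 8.52691 × 10^12 m²/s²
vₚ = 2.92009 × 10^6 m/s ≈ 2920 km/s
vₐ² = 2.935 × 10^21 × (3.45185 × 10^-10 − 3.11735 × 10^-10) = 9.8174 × 10^10 m²/s²
vₐ = 313327 m/s ≈ 313.3 km/s

Final answer: vₚ = 2920 km/s, vₐ = 313.3 km/s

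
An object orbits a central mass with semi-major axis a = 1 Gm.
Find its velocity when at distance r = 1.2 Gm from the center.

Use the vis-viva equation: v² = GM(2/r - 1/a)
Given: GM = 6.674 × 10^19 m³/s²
a = 1 Gm = 1 × 10^9 m
r = 1.2 Gm = 1.2 × 10^9 m
GM = 6.674 × 10^19 m³/s²
2/r − 1/a = 1.66667 × 10^-9 − 1 × 10^-9 = 6.66667 × 10^-10 m⁻¹
v² = GM (2/r − 1/a) = 4.44933 × 10^10 m²/s²
v = 210934 m/s ≈ 210.9 km/s

Final answer: 210.9 km/s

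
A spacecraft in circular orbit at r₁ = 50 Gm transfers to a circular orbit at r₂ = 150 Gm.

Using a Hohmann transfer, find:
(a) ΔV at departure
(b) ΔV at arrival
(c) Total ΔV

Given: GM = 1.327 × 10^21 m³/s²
r₁ = 50 Gm = 5 × 10^10 m
r₂ = 150 Gm = 1.5 × 10^11 m
GM = 1.327 × 10^21 m³/s²
Transfer ellipse: a_t = (r₁ + r₂)/2 = 1 × 10^11 m
Circular speed at r₁: v₁ = √(GM/r₁) = 162911 m/s
Transfer speed at r₁ (periapsis): v₁ₜ = √(GM(2/r₁ − 1/a_t)) = 199524 m/s
(a) ΔV₁ = v₁ₜ − v₁ = 36613.4 m/s ≈ 36.61 km/s
Circular speed at r₂: v₂ = √(GM/r₂) = 94056.7 m/s
Transfer speed at r₂ (apoapsis): v₂ₜ = √(GM(2/r₂ − 1/a_t)) = 66508.1 m/s
(b) ΔV₂ = v₂ − v₂ₜ = 27548.6 m/s ≈ 27.55 km/s
(c) ΔV_total = ΔV₁ + ΔV₂ = 64162 m/s ≈ 64.16 km/s

Final answer:
(a) ΔV₁ = 36.61 km/s
(b) ΔV₂ = 27.55 km/s
(c) ΔV_total = 64.16 km/s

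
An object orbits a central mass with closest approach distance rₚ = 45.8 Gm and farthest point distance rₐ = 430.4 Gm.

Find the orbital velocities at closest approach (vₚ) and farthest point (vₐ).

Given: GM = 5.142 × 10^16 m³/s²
rₚ = 45.8 Gm = 4.58 × 10^10 m
rₐ = 430.4 Gm = 4.304 × 10^11 m
GM = 5.142 × 10^16 m³/s²
a = (rₚ + rₐ)/2 = 2.381 × 10^11 m
Vis-viva: v² = GM (2/r − 1/a)
vₚ² = 5.142 × 10^16 × (4.36681 × 10^-11 − 4.19992 × 10^-12) = 2.02946 × 10^6 m²/s²
vₚ = 1424.59 m/s ≈ 1.425 km/s
vₐ² = 5.142 × 10^16 × (4.64684 × 10^-12 − 4.19992 × 10^-12) = 22980.8 m²/s²
vₐ = 151.594 m/s ≈ 151.6 m/s

Final answer: vₚ = 1.425 km/s, vₐ = 151.6 m/s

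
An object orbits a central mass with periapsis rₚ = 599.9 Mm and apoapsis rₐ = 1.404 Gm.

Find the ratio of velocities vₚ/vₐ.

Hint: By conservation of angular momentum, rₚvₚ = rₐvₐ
rₚ = 599.9 Mm = 5.999 × 10^8 m
rₐ = 1.404 Gm = 1.404 × 10^9 m
rₚvₚ = rₐvₐ  ⇒  vₚ/vₐ = rₐ/rₚ
vₚ/vₐ = (1.404 × 10^9) / (5.999 × 10^8) = 2.34039

Final answer: vₚ/vₐ = 2.34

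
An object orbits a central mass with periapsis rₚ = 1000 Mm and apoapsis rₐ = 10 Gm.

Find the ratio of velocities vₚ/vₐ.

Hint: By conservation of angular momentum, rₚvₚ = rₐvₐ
rₚ = 1000 Mm = 1 × 10^9 m
rₐ = 10 Gm = 1 × 10^10 m
rₚvₚ = rₐvₐ  ⇒  vₚ/vₐ = rₐ/rₚ
vₚ/vₐ = (1 × 10^10) / (1 × 10^9) = 10

Final answer: vₚ/vₐ = 10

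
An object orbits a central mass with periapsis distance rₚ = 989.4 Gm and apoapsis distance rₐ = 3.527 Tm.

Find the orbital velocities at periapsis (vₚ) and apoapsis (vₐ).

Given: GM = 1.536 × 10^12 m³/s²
rₚ = 989.4 Gm = 9.894 × 10^11 m
rₐ = 3.527 Tm = 3.527 × 10^12 m
GM = 1.536 × 10^12 m³/s²
a = (rₚ + rₐ)/2 = 2.2582 × 10^12 m
Vis-viva: v² = GM (2/r − 1/a)
vₚ² = 1.536 × 10^12 × (2.02143 × 10^-12 − 4.42831 × 10^-13) = 2.42472 m²/s²
vₚ = 1.55715 m/s ≈ 1.557 m/s
vₐ² = 1.536 × 10^12 × (5.67054 × 10^-13 − 4.42831 × 10^-13) = 0.190807 m²/s²
vₐ = 0.436815 m/s ≈ 0.4368 m/s

Final answer: vₚ = 1.557 m/s, vₐ = 0.4368 m/s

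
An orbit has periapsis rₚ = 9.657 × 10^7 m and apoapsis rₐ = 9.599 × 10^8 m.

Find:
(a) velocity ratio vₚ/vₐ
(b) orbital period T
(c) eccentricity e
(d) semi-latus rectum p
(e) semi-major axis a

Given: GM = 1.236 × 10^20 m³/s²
rₚ = 9.657 × 10^7 m
rₐ = 9.599 × 10^8 m
GM = 1.236 × 10^20 m³/s²
a = (rₚ + rₐ)/2 = 5.28235 × 10^8 m
e = (rₐ − rₚ)/(rₐ + rₚ) = (8.6333 × 10^8) / (1.05647 × 10^9) = 0.817184
(a) vₚ/vₐ = rₐ/rₚ (angular momentum) = (9.599 × 10^8) / (9.657 × 10^7) = 9.93994 ≈ 9.94
(b) a³ = 1.47395 × 10^26 m³;  T = 2π √(a³/GM) = 2π × 1092.02 s = 6861.38 s ≈ 1.906 hours
(c) e = 0.817184 ≈ 0.8172
(d) 1 − e² = 0.332211;  p = a(1 − e²) = 5.28235 × 10^8 × 0.332211 = 1.75485 × 10^8 m ≈ 1.755 × 10^8 m
(e) a = 5.28235 × 10^8 m ≈ 5.282 × 10^8 m

Final answer:
(a) velocity ratio vₚ/vₐ = 9.94
(b) orbital period T = 1.906 hours
(c) eccentricity e = 0.8172
(d) semi-latus rectum p = 1.755 × 10^8 m
(e) semi-major axis a = 5.282 × 10^8 m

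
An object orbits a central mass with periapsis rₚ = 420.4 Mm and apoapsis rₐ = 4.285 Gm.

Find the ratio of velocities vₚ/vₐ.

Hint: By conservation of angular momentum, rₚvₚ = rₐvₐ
rₚ = 420.4 Mm = 4.204 × 10^8 m
rₐ = 4.285 Gm = 4.285 × 10^9 m
rₚvₚ = rₐvₐ  ⇒  vₚ/vₐ = rₐ/rₚ
vₚ/vₐ = (4.285 × 10^9) / (4.204 × 10^8) = 10.1927

Final answer: vₚ/vₐ = 10.19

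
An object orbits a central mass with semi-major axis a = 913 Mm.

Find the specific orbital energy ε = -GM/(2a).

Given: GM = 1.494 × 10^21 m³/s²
a = 913 Mm = 9.13 × 10^8 m
GM = 1.494 × 10^21 m³/s²
2a = 1.826 × 10^9 m
ε = −GM/(2a) = -8.18182 × 10^11 J/kg ≈ -818.2 GJ/kg

Final answer: -818.2 GJ/kg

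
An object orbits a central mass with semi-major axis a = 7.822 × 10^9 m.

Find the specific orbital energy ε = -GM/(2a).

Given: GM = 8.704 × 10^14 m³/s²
a = 7.822 × 10^9 m
GM = 8.704 × 10^14 m³/s²
2a = 1.5644 × 10^10 m
ε = −GM/(2a) = -55637.9 J/kg ≈ -55.64 kJ/kg

Final answer: -55.64 kJ/kg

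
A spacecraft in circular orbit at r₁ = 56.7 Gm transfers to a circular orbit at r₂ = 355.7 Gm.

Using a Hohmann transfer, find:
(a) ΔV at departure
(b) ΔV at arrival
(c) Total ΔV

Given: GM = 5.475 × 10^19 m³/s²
r₁ = 56.7 Gm = 5.67 × 10^10 m
r₂ = 355.7 Gm = 3.557 × 10^11 m
GM = 5.475 × 10^19 m³/s²
Transfer ellipse: a_t = (r₁ + r₂)/2 = 2.062 × 10^11 m
Circular speed at r₁: v₁ = √(GM/r₁) = 31074.2 m/s
Transfer speed at r₁ (periapsis): v₁ₜ = √(GM(2/r₁ − 1/a_t)) = 40813 m/s
(a) ΔV₁ = v₁ₜ − v₁ = 9738.72 m/s ≈ 9.739 km/s
Circular speed at r₂: v₂ = √(GM/r₂) = 12406.5 m/s
Transfer speed at r₂ (apoapsis): v₂ₜ = √(GM(2/r₂ − 1/a_t)) = 6505.75 m/s
(b) ΔV₂ = v₂ − v₂ₜ = 5900.77 m/s ≈ 5.901 km/s
(c) ΔV_total = ΔV₁ + ΔV₂ = 15639.5 m/s ≈ 15.64 km/s

Final answer:
(a) ΔV₁ = 9.739 km/s
(b) ΔV₂ = 5.901 km/s
(c) ΔV_total = 15.64 km/s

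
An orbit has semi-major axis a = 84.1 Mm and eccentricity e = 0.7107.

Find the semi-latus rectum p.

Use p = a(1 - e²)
a = 84.1 Mm = 8.41 × 10^7 m
e = 0.7107,  e² = 0.505094,  1 − e² = 0.494906
p = a(1 − e²) = 8.41 × 10^7 m × 0.494906 = 4.16216 × 10^7 m ≈ 41.62 Mm

Final answer: p = 41.62 Mm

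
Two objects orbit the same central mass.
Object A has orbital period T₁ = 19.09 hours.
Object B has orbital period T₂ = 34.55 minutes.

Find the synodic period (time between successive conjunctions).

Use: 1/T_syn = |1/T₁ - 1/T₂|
T₁ = 19.09 hours = 68724 s
T₂ = 34.55 minutes = 2073 s
1/T₁ = 1.4551 × 10^-5 s⁻¹
1/T₂ = 0.000482393 s⁻¹
|1/T₁ − 1/T₂| = 0.000467842 s⁻¹
T_syn = 1 / |1/T₁ − 1/T₂| = 2137.48 s ≈ 35.62 minutes

Final answer: T_syn = 35.62 minutes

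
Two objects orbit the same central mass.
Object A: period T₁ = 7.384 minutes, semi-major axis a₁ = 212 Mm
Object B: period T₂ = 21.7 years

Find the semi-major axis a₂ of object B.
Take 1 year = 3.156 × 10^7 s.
T₁ = 7.384 minutes = 443.04 s
T₂ = 21.7 years = 6.84852 × 10^8 s
a₁ = 212 Mm = 2.12 × 10^8 m
Kepler's third law: (T₂/T₁)² = (a₂/a₁)³  ⇒  a₂ = a₁ (T₂/T₁)^(2/3)
T₂/T₁ = 1.5458 × 10^6
(T₂/T₁)^(2/3) = 13369.1
a₂ = 2.12 × 10^8 m × 13369.1 = 2.83425 × 10^12 m ≈ 2.834 Tm

Final answer: a₂ = 2.834 Tm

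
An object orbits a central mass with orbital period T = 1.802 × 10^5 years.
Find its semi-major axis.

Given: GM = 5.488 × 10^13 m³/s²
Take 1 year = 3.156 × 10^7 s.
T = 1.802 × 10^5 years = 5.68711 × 10^12 s
GM = 5.488 × 10^13 m³/s²
Kepler's third law: a³ = GM T² / (4π²)
T² = 3.23432 × 10^25 s²
a³ = (5.488 × 10^13) × (3.23432 × 10^25) / (4π²) = 4.49612 × 10^37 m³
a = (a³)^(1/3) = 3.55587 × 10^12 m ≈ 3.556 × 10^12 m

Final answer: 3.556 × 10^12 m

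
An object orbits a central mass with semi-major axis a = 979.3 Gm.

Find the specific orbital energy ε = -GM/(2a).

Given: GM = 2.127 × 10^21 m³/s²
a = 979.3 Gm = 9.793 × 10^11 m
GM = 2.127 × 10^21 m³/s²
2a = 1.9586 × 10^12 m
ε = −GM/(2a) = -1.08598 × 10^9 J/kg ≈ -1.086 GJ/kg

Final answer: -1.086 GJ/kg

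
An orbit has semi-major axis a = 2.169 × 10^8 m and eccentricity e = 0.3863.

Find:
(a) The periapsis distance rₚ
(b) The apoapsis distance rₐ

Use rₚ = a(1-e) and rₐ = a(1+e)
a = 2.169 × 10^8 m
e = 0.3863:  1 − e = 0.6137,  1 + e = 1.3863
(a) rₚ = a(1 − e) = 2.169 × 10^8 m × 0.6137 = 1.33112 × 10^8 m ≈ 1.331 × 10^8 m
(b) rₐ = a(1 + e) = 2.169 × 10^8 m × 1.3863 = 3.00688 × 10^8 m ≈ 3.007 × 10^8 m

Final answer:
(a) rₚ = 1.331 × 10^8 m
(b) rₐ = 3.007 × 10^8 m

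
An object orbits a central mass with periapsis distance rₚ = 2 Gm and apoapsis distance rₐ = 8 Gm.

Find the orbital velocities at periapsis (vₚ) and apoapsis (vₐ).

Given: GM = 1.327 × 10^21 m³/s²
rₚ = 2 Gm = 2 × 10^9 m
rₐ = 8 Gm = 8 × 10^9 m
GM = 1.327 × 10^21 m³/s²
a = (rₚ + rₐ)/2 = 5 × 10^9 m
Vis-viva: v² = GM (2/r − 1/a)
vₚ² = 1.327 × 10^21 × (1 × 10^-9 − 2 × 10^-10) = 1.0616 × 10^12 m²/s²
vₚ = 1.03034 × 10^6 m/s ≈ 1030 km/s
vₐ² = 1.327 × 10^21 × (2.5 × 10^-10 − 2 × 10^-10) = 6.635 × 10^10 m²/s²
vₐ = 257585 m/s ≈ 257.6 km/s

Final answer: vₚ = 1030 km/s, vₐ = 257.6 km/s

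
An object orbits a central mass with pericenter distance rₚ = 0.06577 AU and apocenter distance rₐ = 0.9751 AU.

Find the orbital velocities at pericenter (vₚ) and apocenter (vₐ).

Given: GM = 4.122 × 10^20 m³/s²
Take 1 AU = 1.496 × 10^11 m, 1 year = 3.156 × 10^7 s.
rₚ = 0.06577 AU = 9.83919 × 10^9 m
rₐ = 0.9751 AU = 1.45875 × 10^11 m
GM = 4.122 × 10^20 m³/s²
a = (rₚ + rₐ)/2 = 7.78571 × 10^10 m
Vis-viva: v² = GM (2/r − 1/a)
vₚ² = 4.122 × 10^20 × (2.03269 × 10^-10 − 1.2844 × 10^-11) = 7.84931 × 10^10 m²/s²
vₚ = 280166 m/s ≈ 59.1 AU/year
vₐ² = 4.122 × 10^20 × (1.37104 × 10^-11 − 1.2844 × 10^-11) = 3.57099 × 10^8 m²/s²
vₐ = 18897.1 m/s ≈ 3.987 AU/year

Final answer: vₚ = 59.1 AU/year, vₐ = 3.987 AU/year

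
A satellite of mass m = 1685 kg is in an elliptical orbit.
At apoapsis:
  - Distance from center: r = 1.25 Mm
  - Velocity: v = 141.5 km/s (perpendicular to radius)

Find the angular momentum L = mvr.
r = 1.25 Mm = 1.25 × 10^6 m
v = 141.5 km/s = 141500 m/s
vr = 141500 × 1.25 × 10^6 = 1.76875 × 10^11 m²/s
L = m × vr = 1685 × 1.76875 × 10^11 = 2.98034 × 10^14 kg·m²/s ≈ 2.98 × 10^14 kg·m²/s

Final answer: L = 2.98 × 10^14 kg·m²/s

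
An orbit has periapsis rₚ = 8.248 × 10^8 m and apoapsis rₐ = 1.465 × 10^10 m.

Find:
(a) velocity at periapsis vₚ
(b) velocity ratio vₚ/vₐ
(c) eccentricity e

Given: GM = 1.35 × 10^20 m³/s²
rₚ = 8.248 × 10^8 m
rₐ = 1.465 × 10^10 m
GM = 1.35 × 10^20 m³/s²
a = (rₚ + rₐ)/2 = 7.7374 × 10^9 m
e = (rₐ − rₚ)/(rₐ + rₚ) = (1.38252 × 10^10) / (1.54748 × 10^10) = 0.893401
(a) vₚ² = GM (2/rₚ − 1/a) = 1.35 × 10^20 × (2.42483 × 10^-9 − 1.29242 × 10^-10) = 3.09904 × 10^11 m²/s²;  vₚ = 556691 m/s ≈ 556.7 km/s
(b) vₚ/vₐ = rₐ/rₚ (angular momentum) = (1.465 × 10^10) / (8.248 × 10^8) = 17.7619 ≈ 17.76
(c) e = 0.893401 ≈ 0.8934

Final answer:
(a) velocity at periapsis vₚ = 556.7 km/s
(b) velocity ratio vₚ/vₐ = 17.76
(c) eccentricity e = 0.8934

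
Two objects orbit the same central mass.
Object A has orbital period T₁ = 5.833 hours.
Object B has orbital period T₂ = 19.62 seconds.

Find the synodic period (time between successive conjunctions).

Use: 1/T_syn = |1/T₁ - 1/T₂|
T₁ = 5.833 hours = 20998.8 s
T₂ = 19.62 seconds
1/T₁ = 4.76218 × 10^-5 s⁻¹
1/T₂ = 0.0509684 s⁻¹
|1/T₁ − 1/T₂| = 0.0509208 s⁻¹
T_syn = 1 / |1/T₁ − 1/T₂| = 19.6383 s ≈ 19.64 seconds

Final answer: T_syn = 19.64 seconds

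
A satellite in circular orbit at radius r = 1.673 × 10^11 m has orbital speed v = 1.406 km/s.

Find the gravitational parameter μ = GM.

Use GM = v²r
r = 1.673 × 10^11 m
v = 1.406 km/s = 1406 m/s
v² = 1.97684 × 10^6 m²/s²
GM = v²r = 1.97684 × 10^6 × 1.673 × 10^11 = 3.30725 × 10^17 m³/s²
GM ≈ 3.307 × 10^17 m³/s²

Final answer: GM = 3.307 × 10^17 m³/s²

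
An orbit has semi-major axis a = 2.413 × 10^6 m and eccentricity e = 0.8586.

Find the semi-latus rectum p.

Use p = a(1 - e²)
a = 2.413 × 10^6 m
e = 0.8586,  e² = 0.737194,  1 − e² = 0.262806
p = a(1 − e²) = 2.413 × 10^6 m × 0.262806 = 634151 m ≈ 6.342 × 10^5 m

Final answer: p = 6.342 × 10^5 m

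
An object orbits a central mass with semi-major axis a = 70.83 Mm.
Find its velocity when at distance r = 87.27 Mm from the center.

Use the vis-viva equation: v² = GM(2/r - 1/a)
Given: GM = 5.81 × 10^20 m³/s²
a = 70.83 Mm = 7.083 × 10^7 m
r = 87.27 Mm = 8.727 × 10^7 m
GM = 5.81 × 10^20 m³/s²
2/r − 1/a = 2.29174 × 10^-8 − 1.41183 × 10^-8 = 8.79907 × 10^-9 m⁻¹
v² = GM (2/r − 1/a) = 5.11226 × 10^12 m²/s²
v = 2.26103 × 10^6 m/s ≈ 2261 km/s

Final answer: 2261 km/s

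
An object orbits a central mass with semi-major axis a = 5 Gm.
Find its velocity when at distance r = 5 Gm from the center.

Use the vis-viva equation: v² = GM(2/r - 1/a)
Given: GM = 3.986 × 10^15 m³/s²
a = 5 Gm = 5 × 10^9 m
r = 5 Gm = 5 × 10^9 m
GM = 3.986 × 10^15 m³/s²
2/r − 1/a = 4 × 10^-10 − 2 × 10^-10 = 2 × 10^-10 m⁻¹
v² = GM (2/r − 1/a) = 797200 m²/s²
v = 892.861 m/s ≈ 892.9 m/s

Final answer: 892.9 m/s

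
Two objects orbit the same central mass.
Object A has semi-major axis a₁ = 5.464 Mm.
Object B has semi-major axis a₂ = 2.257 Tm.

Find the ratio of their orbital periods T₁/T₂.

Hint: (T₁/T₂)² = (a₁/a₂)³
a₁ = 5.464 Mm = 5.464 × 10^6 m
a₂ = 2.257 Tm = 2.257 × 10^12 m
a₁/a₂ = 2.42091 × 10^-6
T₁/T₂ = (a₁/a₂)^(3/2) = (2.42091 × 10^-6)^1.5 = 3.76677 × 10^-9

Final answer: T₁/T₂ = 3.767 × 10^-9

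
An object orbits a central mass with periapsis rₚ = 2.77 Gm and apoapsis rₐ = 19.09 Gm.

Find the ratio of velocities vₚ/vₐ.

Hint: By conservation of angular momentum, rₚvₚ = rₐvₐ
rₚ = 2.77 Gm = 2.77 × 10^9 m
rₐ = 19.09 Gm = 1.909 × 10^10 m
rₚvₚ = rₐvₐ  ⇒  vₚ/vₐ = rₐ/rₚ
vₚ/vₐ = (1.909 × 10^10) / (2.77 × 10^9) = 6.8917

Final answer: vₚ/vₐ = 6.892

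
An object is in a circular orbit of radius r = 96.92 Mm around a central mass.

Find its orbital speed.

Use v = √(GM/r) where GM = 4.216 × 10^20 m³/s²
r = 96.92 Mm = 9.692 × 10^7 m
GM = 4.216 × 10^20 m³/s²
GM/r = (4.216 × 10^20) / (9.692 × 10^7) = 4.34998 × 10^12 m²/s²
v = √(GM/r) = 2.08566 × 10^6 m/s ≈ 2086 km/s

Final answer: 2086 km/s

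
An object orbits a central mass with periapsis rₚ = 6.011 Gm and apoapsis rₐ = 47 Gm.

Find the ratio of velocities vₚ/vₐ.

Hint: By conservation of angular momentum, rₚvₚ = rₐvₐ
rₚ = 6.011 Gm = 6.011 × 10^9 m
rₐ = 47 Gm = 4.7 × 10^10 m
rₚvₚ = rₐvₐ  ⇒  vₚ/vₐ = rₐ/rₚ
vₚ/vₐ = (4.7 × 10^10) / (6.011 × 10^9) = 7.819

Final answer: vₚ/vₐ = 7.819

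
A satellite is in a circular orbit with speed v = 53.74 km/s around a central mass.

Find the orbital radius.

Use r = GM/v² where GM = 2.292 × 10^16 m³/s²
v = 53.74 km/s = 53740 m/s
GM = 2.292 × 10^16 m³/s²
v² = 2.88799 × 10^9 m²/s²
r = GM/v² = (2.292 × 10^16) / (2.88799 × 10^9) = 7.93632 × 10^6 m ≈ 7.936 Mm

Final answer: 7.936 Mm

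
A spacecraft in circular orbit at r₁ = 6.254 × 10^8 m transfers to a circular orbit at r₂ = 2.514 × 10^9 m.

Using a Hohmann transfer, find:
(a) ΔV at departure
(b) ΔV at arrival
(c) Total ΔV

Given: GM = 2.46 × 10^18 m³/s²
r₁ = 6.254 × 10^8 m
r₂ = 2.514 × 10^9 m
GM = 2.46 × 10^18 m³/s²
Transfer ellipse: a_t = (r₁ + r₂)/2 = 1.5697 × 10^9 m
Circular speed at r₁: v₁ = √(GM/r₁) = 62717.5 m/s
Transfer speed at r₁ (periapsis): v₁ₜ = √(GM(2/r₁ − 1/a_t)) = 79371.2 m/s
(a) ΔV₁ = v₁ₜ − v₁ = 16653.7 m/s ≈ 16.65 km/s
Circular speed at r₂: v₂ = √(GM/r₂) = 31281.3 m/s
Transfer speed at r₂ (apoapsis): v₂ₜ = √(GM(2/r₂ − 1/a_t)) = 19744.9 m/s
(b) ΔV₂ = v₂ − v₂ₜ = 11536.4 m/s ≈ 11.54 km/s
(c) ΔV_total = ΔV₁ + ΔV₂ = 28190.1 m/s ≈ 28.19 km/s

Final answer:
(a) ΔV₁ = 16.65 km/s
(b) ΔV₂ = 11.54 km/s
(c) ΔV_total = 28.19 km/s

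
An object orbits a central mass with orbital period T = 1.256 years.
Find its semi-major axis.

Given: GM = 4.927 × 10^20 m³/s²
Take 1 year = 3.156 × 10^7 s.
T = 1.256 years = 3.96394 × 10^7 s
GM = 4.927 × 10^20 m³/s²
Kepler's third law: a³ = GM T² / (4π²)
T² = 1.57128 × 10^15 s²
a³ = (4.927 × 10^20) × (1.57128 × 10^15) / (4π²) = 1.96099 × 10^34 m³
a = (a³)^(1/3) = 2.69665 × 10^11 m ≈ 269.7 Gm

Final answer: 269.7 Gm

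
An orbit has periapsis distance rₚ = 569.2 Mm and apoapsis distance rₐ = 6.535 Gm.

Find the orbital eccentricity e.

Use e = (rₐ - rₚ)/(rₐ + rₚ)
rₚ = 569.2 Mm = 5.692 × 10^8 m
rₐ = 6.535 Gm = 6.535 × 10^9 m
rₐ − rₚ = 5.9658 × 10^9 m
rₐ + rₚ = 7.1042 × 10^9 m
e = (rₐ − rₚ)/(rₐ + rₚ) = 0.839757

Final answer: e = 0.8398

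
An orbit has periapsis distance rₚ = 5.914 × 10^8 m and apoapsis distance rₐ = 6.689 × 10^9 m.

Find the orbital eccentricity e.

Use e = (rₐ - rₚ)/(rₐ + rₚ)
rₚ = 5.914 × 10^8 m
rₐ = 6.689 × 10^9 m
rₐ − rₚ = 6.0976 × 10^9 m
rₐ + rₚ = 7.2804 × 10^9 m
e = (rₐ − rₚ)/(rₐ + rₚ) = 0.837536

Final answer: e = 0.8375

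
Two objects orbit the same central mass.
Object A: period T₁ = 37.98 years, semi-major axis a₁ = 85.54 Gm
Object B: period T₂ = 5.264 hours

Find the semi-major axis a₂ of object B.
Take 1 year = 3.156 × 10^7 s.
T₁ = 37.98 years = 1.19865 × 10^9 s
T₂ = 5.264 hours = 18950.4 s
a₁ = 85.54 Gm = 8.554 × 10^10 m
Kepler's third law: (T₂/T₁)² = (a₂/a₁)³  ⇒  a₂ = a₁ (T₂/T₁)^(2/3)
T₂/T₁ = 1.58098 × 10^-5
(T₂/T₁)^(2/3) = 0.000629918
a₂ = 8.554 × 10^10 m × 0.000629918 = 5.38832 × 10^7 m ≈ 53.88 Mm

Final answer: a₂ = 53.88 Mm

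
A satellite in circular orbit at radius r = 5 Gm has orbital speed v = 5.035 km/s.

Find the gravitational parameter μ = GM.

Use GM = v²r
r = 5 Gm = 5 × 10^9 m
v = 5.035 km/s = 5035 m/s
v² = 2.53512 × 10^7 m²/s²
GM = v²r = 2.53512 × 10^7 × 5 × 10^9 = 1.26756 × 10^17 m³/s²
GM ≈ 1.268 × 10^17 m³/s²

Final answer: GM = 1.268 × 10^17 m³/s²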